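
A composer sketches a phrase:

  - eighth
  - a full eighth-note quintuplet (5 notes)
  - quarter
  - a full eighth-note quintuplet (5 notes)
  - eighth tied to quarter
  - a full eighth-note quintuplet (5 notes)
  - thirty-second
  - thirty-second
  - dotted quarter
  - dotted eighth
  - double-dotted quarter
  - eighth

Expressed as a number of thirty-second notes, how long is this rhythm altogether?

110

In thirty-second notes: eighth = 4; a full eighth-note quintuplet (5 notes) (five quintuplet eighths span one half) = 16; quarter = 8; a full eighth-note quintuplet (5 notes) (five quintuplet eighths span one half) = 16; eighth tied to quarter (eighth + quarter) = 12; a full eighth-note quintuplet (5 notes) (five quintuplet eighths span one half) = 16; thirty-second = 1; thirty-second = 1; dotted quarter = 12; dotted eighth = 6; double-dotted quarter = 14; eighth = 4.
Total: 4 + 16 + 8 + 16 + 12 + 16 + 1 + 1 + 12 + 6 + 14 + 4 = 110 thirty-second notes.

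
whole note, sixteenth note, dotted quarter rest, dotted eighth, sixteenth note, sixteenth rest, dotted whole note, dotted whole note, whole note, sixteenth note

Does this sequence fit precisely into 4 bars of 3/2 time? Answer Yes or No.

One bar of 3/2 = 24 sixteenth notes, so 4 bars = 96.
Convert each value to sixteenth notes: whole note = 16; sixteenth note = 1; dotted quarter rest = 6; dotted eighth = 3; sixteenth note = 1; sixteenth rest = 1; dotted whole note = 24; dotted whole note = 24; whole note = 16; sixteenth note = 1.
Sum: 16 + 1 + 6 + 3 + 1 + 1 + 24 + 24 + 16 + 1 = 93.
93 falls short of 96, so the answer is No.

No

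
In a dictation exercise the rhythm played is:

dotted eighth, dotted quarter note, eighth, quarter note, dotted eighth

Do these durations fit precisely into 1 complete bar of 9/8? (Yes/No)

Yes

One bar of 9/8 = 18 sixteenth notes.
Convert each value to sixteenth notes: dotted eighth = 3; dotted quarter note = 6; eighth = 2; quarter note = 4; dotted eighth = 3.
Adding: 3 + 6 + 2 + 4 + 3 = 18.
18 equals 18, so the answer is Yes.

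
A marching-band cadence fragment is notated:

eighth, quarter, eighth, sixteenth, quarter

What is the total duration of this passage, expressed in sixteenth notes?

13

Working in sixteenth notes: eighth = 2; quarter = 4; eighth = 2; sixteenth = 1; quarter = 4.
Sum: 2 + 4 + 2 + 1 + 4 = 13 sixteenth notes.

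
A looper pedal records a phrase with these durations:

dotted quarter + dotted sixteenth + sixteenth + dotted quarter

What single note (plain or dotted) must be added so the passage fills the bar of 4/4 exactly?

The bar of 4/4 = 32 thirty-second notes.
Convert each value to thirty-second notes: dotted quarter = 12; dotted sixteenth = 3; sixteenth = 2; dotted quarter = 12.
Altogether 12 + 3 + 2 + 12 = 29.
Remaining: 32 − 29 = 3 thirty-second notes, which is a dotted sixteenth note.

dotted sixteenth note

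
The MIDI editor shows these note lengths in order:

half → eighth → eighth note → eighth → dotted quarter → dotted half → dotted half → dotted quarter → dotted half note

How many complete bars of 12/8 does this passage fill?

2

One bar of 12/8 = 12 eighth notes.
Convert each value to eighth notes: half = 4; eighth = 1; eighth note = 1; eighth = 1; dotted quarter = 3; dotted half = 6; dotted half = 6; dotted quarter = 3; dotted half note = 6.
Altogether 4 + 1 + 1 + 1 + 3 + 6 + 6 + 3 + 6 = 31.
31 ÷ 12 = 2 complete bars with 7 left over.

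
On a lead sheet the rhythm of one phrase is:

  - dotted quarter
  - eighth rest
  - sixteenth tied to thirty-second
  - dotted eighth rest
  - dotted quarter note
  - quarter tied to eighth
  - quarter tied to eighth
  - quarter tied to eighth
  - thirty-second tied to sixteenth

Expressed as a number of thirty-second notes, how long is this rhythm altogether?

In thirty-second notes: dotted quarter = 12; eighth rest = 4; sixteenth tied to thirty-second (sixteenth + thirty-second) = 3; dotted eighth rest = 6; dotted quarter note = 12; quarter tied to eighth (quarter + eighth) = 12; quarter tied to eighth (quarter + eighth) = 12; quarter tied to eighth (quarter + eighth) = 12; thirty-second tied to sixteenth (thirty-second + sixteenth) = 3.
Adding: 12 + 4 + 3 + 6 + 12 + 12 + 12 + 12 + 3 = 76 thirty-second notes.

76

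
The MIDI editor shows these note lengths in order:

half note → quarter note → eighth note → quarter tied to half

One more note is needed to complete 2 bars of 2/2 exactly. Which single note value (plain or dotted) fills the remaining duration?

2 bars of 2/2 = 16 eighth notes.
Express everything in eighth notes: half note = 4; quarter note = 2; eighth note = 1; quarter tied to half (quarter + half) = 6.
Total: 4 + 2 + 1 + 6 = 13.
Remaining: 16 − 13 = 3 eighth notes, which is a dotted quarter note.

dotted quarter note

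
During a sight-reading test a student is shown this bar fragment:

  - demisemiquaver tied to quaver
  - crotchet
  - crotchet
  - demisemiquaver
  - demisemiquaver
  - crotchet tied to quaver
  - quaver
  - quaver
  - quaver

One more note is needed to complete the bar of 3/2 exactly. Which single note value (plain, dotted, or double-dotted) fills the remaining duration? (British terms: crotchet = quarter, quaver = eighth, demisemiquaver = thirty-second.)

thirty-second note

The bar of 3/2 = 48 thirty-second notes.
Each duration in thirty-second notes: demisemiquaver tied to quaver (demisemiquaver + quaver) = 5; crotchet = 8; crotchet = 8; demisemiquaver = 1; demisemiquaver = 1; crotchet tied to quaver (crotchet + quaver) = 12; quaver = 4; quaver = 4; quaver = 4.
Total: 5 + 8 + 8 + 1 + 1 + 12 + 4 + 4 + 4 = 47.
Remaining: 48 − 47 = 1 thirty-second note, which is a thirty-second note.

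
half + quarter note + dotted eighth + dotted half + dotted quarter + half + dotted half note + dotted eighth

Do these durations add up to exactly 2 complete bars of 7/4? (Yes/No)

Yes

One bar of 7/4 = 28 sixteenth notes, so 2 bars = 56.
Working in sixteenth notes: half = 8; quarter note = 4; dotted eighth = 3; dotted half = 12; dotted quarter = 6; half = 8; dotted half note = 12; dotted eighth = 3.
Total: 8 + 4 + 3 + 12 + 6 + 8 + 12 + 3 = 56.
56 equals 56, so the answer is Yes.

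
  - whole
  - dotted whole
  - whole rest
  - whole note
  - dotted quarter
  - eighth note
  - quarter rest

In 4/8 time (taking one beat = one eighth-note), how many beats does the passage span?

One eighth-note beat = 2 sixteenth notes.
Working in sixteenth notes: whole = 16; dotted whole = 24; whole rest = 16; whole note = 16; dotted quarter = 6; eighth note = 2; quarter rest = 4.
Sum: 16 + 24 + 16 + 16 + 6 + 2 + 4 = 84.
84 ÷ 2 = 42 beats.

42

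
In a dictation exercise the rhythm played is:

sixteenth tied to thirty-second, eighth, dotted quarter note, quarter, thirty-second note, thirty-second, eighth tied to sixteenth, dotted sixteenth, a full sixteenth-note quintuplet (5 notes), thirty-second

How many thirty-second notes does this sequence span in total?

47

In thirty-second notes: sixteenth tied to thirty-second (sixteenth + thirty-second) = 3; eighth = 4; dotted quarter note = 12; quarter = 8; thirty-second note = 1; thirty-second = 1; eighth tied to sixteenth (eighth + sixteenth) = 6; dotted sixteenth = 3; a full sixteenth-note quintuplet (5 notes) (five quintuplet sixteenths span one quarter) = 8; thirty-second = 1.
Adding: 3 + 4 + 12 + 8 + 1 + 1 + 6 + 3 + 8 + 1 = 47 thirty-second notes.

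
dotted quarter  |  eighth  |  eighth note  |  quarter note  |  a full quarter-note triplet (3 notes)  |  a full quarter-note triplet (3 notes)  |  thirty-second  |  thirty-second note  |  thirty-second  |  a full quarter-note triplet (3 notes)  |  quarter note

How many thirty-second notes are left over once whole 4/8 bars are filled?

One bar of 4/8 = 16 thirty-second notes.
Convert each value to thirty-second notes: dotted quarter = 12; eighth = 4; eighth note = 4; quarter note = 8; a full quarter-note triplet (3 notes) (three triplet quarters span one half) = 16; a full quarter-note triplet (3 notes) (three triplet quarters span one half) = 16; thirty-second = 1; thirty-second note = 1; thirty-second = 1; a full quarter-note triplet (3 notes) (three triplet quarters span one half) = 16; quarter note = 8.
Adding: 12 + 4 + 4 + 8 + 16 + 16 + 1 + 1 + 1 + 16 + 8 = 87.
87 ÷ 16 = 5 complete bars with 7 thirty-second notes remaining.

7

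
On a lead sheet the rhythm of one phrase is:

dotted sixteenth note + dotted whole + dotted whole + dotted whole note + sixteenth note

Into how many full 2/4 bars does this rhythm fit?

9

One bar of 2/4 = 16 thirty-second notes.
Express everything in thirty-second notes: dotted sixteenth note = 3; dotted whole = 48; dotted whole = 48; dotted whole note = 48; sixteenth note = 2.
Sum: 3 + 48 + 48 + 48 + 2 = 149.
149 ÷ 16 = 9 complete bars with 5 left over.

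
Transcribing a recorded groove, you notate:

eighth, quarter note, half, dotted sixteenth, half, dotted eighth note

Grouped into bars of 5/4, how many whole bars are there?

One bar of 5/4 = 40 thirty-second notes.
Working in thirty-second notes: eighth = 4; quarter note = 8; half = 16; dotted sixteenth = 3; half = 16; dotted eighth note = 6.
Total: 4 + 8 + 16 + 3 + 16 + 6 = 53.
53 ÷ 40 = 1 complete bar with 13 left over.

1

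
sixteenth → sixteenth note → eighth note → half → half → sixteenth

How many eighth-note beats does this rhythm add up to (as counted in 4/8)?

10.5

One eighth-note beat = 2 sixteenth notes.
Convert each value to sixteenth notes: sixteenth = 1; sixteenth note = 1; eighth note = 2; half = 8; half = 8; sixteenth = 1.
Altogether 1 + 1 + 2 + 8 + 8 + 1 = 21.
21 ÷ 2 = 10.5 beats.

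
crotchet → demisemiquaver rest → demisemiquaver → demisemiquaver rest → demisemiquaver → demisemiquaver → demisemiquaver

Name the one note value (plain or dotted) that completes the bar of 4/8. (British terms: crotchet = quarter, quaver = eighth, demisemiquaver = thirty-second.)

The bar of 4/8 = 16 thirty-second notes.
In thirty-second notes: crotchet = 8; demisemiquaver rest = 1; demisemiquaver = 1; demisemiquaver rest = 1; demisemiquaver = 1; demisemiquaver = 1; demisemiquaver = 1.
Total: 8 + 1 + 1 + 1 + 1 + 1 + 1 = 14.
Remaining: 16 − 14 = 2 thirty-second notes, which is a sixteenth note.

sixteenth note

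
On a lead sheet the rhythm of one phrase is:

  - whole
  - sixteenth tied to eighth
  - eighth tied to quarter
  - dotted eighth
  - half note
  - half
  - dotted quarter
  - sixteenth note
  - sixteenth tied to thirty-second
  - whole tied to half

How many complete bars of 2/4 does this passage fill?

9

One bar of 2/4 = 16 thirty-second notes.
Each duration in thirty-second notes: whole = 32; sixteenth tied to eighth (sixteenth + eighth) = 6; eighth tied to quarter (eighth + quarter) = 12; dotted eighth = 6; half note = 16; half = 16; dotted quarter = 12; sixteenth note = 2; sixteenth tied to thirty-second (sixteenth + thirty-second) = 3; whole tied to half (whole + half) = 48.
Sum: 32 + 6 + 12 + 6 + 16 + 16 + 12 + 2 + 3 + 48 = 153.
153 ÷ 16 = 9 complete bars with 9 left over.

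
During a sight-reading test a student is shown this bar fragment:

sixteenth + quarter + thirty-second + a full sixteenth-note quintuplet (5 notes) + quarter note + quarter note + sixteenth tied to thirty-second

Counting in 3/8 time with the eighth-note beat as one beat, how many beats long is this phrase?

One eighth-note beat = 4 thirty-second notes.
Express everything in thirty-second notes: sixteenth = 2; quarter = 8; thirty-second = 1; a full sixteenth-note quintuplet (5 notes) (five quintuplet sixteenths span one quarter) = 8; quarter note = 8; quarter note = 8; sixteenth tied to thirty-second (sixteenth + thirty-second) = 3.
Total: 2 + 8 + 1 + 8 + 8 + 8 + 3 = 38.
38 ÷ 4 = 9.5 beats.

9.5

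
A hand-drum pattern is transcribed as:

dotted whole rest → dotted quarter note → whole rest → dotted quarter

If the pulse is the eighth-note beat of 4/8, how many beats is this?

26

One eighth-note beat = 2 sixteenth notes.
Convert each value to sixteenth notes: dotted whole rest = 24; dotted quarter note = 6; whole rest = 16; dotted quarter = 6.
Total: 24 + 6 + 16 + 6 = 52.
52 ÷ 2 = 26 beats.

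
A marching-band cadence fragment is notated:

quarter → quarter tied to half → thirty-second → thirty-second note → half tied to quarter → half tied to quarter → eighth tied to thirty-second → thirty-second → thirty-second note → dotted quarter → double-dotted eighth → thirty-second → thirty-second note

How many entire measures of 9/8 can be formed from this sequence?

One bar of 9/8 = 36 thirty-second notes.
Convert each value to thirty-second notes: quarter = 8; quarter tied to half (quarter + half) = 24; thirty-second = 1; thirty-second note = 1; half tied to quarter (half + quarter) = 24; half tied to quarter (half + quarter) = 24; eighth tied to thirty-second (eighth + thirty-second) = 5; thirty-second = 1; thirty-second note = 1; dotted quarter = 12; double-dotted eighth = 7; thirty-second = 1; thirty-second note = 1.
Adding: 8 + 24 + 1 + 1 + 24 + 24 + 5 + 1 + 1 + 12 + 7 + 1 + 1 = 110.
110 ÷ 36 = 3 complete bars with 2 left over.

3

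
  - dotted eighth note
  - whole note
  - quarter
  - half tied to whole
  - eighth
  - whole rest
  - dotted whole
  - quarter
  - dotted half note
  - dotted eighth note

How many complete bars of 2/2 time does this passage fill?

6

One bar of 2/2 = 16 sixteenth notes.
Each duration in sixteenth notes: dotted eighth note = 3; whole note = 16; quarter = 4; half tied to whole (half + whole) = 24; eighth = 2; whole rest = 16; dotted whole = 24; quarter = 4; dotted half note = 12; dotted eighth note = 3.
Total: 3 + 16 + 4 + 24 + 2 + 16 + 24 + 4 + 12 + 3 = 108.
108 ÷ 16 = 6 complete bars with 12 left over.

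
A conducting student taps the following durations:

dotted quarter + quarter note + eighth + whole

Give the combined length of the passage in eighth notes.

14

Each duration in eighth notes: dotted quarter = 3; quarter note = 2; eighth = 1; whole = 8.
Sum: 3 + 2 + 1 + 8 = 14 eighth notes.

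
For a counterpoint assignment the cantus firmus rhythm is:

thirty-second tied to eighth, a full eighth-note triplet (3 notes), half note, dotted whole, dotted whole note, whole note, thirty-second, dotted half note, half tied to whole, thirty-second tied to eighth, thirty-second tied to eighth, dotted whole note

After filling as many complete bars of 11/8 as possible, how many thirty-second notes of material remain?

One bar of 11/8 = 44 thirty-second notes.
Express everything in thirty-second notes: thirty-second tied to eighth (thirty-second + eighth) = 5; a full eighth-note triplet (3 notes) (three triplet eighths span one quarter) = 8; half note = 16; dotted whole = 48; dotted whole note = 48; whole note = 32; thirty-second = 1; dotted half note = 24; half tied to whole (half + whole) = 48; thirty-second tied to eighth (thirty-second + eighth) = 5; thirty-second tied to eighth (thirty-second + eighth) = 5; dotted whole note = 48.
Sum: 5 + 8 + 16 + 48 + 48 + 32 + 1 + 24 + 48 + 5 + 5 + 48 = 288.
288 ÷ 44 = 6 complete bars with 24 thirty-second notes remaining.

24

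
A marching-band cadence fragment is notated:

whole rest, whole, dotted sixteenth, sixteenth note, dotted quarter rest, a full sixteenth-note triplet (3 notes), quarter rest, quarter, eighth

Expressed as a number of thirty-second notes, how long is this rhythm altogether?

Each duration in thirty-second notes: whole rest = 32; whole = 32; dotted sixteenth = 3; sixteenth note = 2; dotted quarter rest = 12; a full sixteenth-note triplet (3 notes) (three triplet sixteenths span one eighth) = 4; quarter rest = 8; quarter = 8; eighth = 4.
Sum: 32 + 32 + 3 + 2 + 12 + 4 + 8 + 8 + 4 = 105 thirty-second notes.

105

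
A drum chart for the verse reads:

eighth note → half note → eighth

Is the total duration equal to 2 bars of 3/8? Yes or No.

Yes

One bar of 3/8 = 3 eighth notes, so 2 bars = 6.
Each duration in eighth notes: eighth note = 1; half note = 4; eighth = 1.
Total: 1 + 4 + 1 = 6.
6 equals 6, so the answer is Yes.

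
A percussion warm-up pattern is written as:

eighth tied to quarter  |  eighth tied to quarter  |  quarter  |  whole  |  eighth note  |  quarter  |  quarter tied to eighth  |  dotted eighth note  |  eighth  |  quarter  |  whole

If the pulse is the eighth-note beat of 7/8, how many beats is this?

34.5

One eighth-note beat = 2 sixteenth notes.
Convert each value to sixteenth notes: eighth tied to quarter (eighth + quarter) = 6; eighth tied to quarter (eighth + quarter) = 6; quarter = 4; whole = 16; eighth note = 2; quarter = 4; quarter tied to eighth (quarter + eighth) = 6; dotted eighth note = 3; eighth = 2; quarter = 4; whole = 16.
Altogether 6 + 6 + 4 + 16 + 2 + 4 + 6 + 3 + 2 + 4 + 16 = 69.
69 ÷ 2 = 34.5 beats.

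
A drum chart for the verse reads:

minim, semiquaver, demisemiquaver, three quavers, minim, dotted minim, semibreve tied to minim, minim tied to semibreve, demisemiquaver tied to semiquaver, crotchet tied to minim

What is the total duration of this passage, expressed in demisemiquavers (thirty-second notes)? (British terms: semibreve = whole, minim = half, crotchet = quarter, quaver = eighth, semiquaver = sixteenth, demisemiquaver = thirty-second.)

In thirty-second notes: minim = 16; semiquaver = 2; demisemiquaver = 1; quaver = 4; quaver = 4; quaver = 4; minim = 16; dotted minim = 24; semibreve tied to minim (semibreve + minim) = 48; minim tied to semibreve (minim + semibreve) = 48; demisemiquaver tied to semiquaver (demisemiquaver + semiquaver) = 3; crotchet tied to minim (crotchet + minim) = 24.
Altogether 16 + 2 + 1 + 4 + 4 + 4 + 16 + 24 + 48 + 48 + 3 + 24 = 194 thirty-second notes.

194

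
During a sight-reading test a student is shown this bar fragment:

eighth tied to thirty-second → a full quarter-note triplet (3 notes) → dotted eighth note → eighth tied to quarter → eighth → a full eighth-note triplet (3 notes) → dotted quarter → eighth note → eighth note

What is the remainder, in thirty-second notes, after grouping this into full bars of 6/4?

23

One bar of 6/4 = 48 thirty-second notes.
Convert each value to thirty-second notes: eighth tied to thirty-second (eighth + thirty-second) = 5; a full quarter-note triplet (3 notes) (three triplet quarters span one half) = 16; dotted eighth note = 6; eighth tied to quarter (eighth + quarter) = 12; eighth = 4; a full eighth-note triplet (3 notes) (three triplet eighths span one quarter) = 8; dotted quarter = 12; eighth note = 4; eighth note = 4.
Adding: 5 + 16 + 6 + 12 + 4 + 8 + 12 + 4 + 4 = 71.
71 ÷ 48 = 1 complete bar with 23 thirty-second notes remaining.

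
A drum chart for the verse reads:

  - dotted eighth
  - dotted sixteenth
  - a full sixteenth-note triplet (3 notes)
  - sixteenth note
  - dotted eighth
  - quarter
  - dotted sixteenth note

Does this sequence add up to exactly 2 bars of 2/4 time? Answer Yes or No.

Yes

One bar of 2/4 = 16 thirty-second notes, so 2 bars = 32.
Convert each value to thirty-second notes: dotted eighth = 6; dotted sixteenth = 3; a full sixteenth-note triplet (3 notes) (three triplet sixteenths span one eighth) = 4; sixteenth note = 2; dotted eighth = 6; quarter = 8; dotted sixteenth note = 3.
Altogether 6 + 3 + 4 + 2 + 6 + 8 + 3 = 32.
32 equals 32, so the answer is Yes.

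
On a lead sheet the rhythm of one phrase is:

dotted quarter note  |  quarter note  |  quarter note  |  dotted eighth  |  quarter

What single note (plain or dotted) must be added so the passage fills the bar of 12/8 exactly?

The bar of 12/8 = 24 sixteenth notes.
In sixteenth notes: dotted quarter note = 6; quarter note = 4; quarter note = 4; dotted eighth = 3; quarter = 4.
Adding: 6 + 4 + 4 + 3 + 4 = 21.
Remaining: 24 − 21 = 3 sixteenth notes, which is a dotted eighth note.

dotted eighth note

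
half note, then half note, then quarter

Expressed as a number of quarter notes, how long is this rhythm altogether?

5

Convert each value to quarter notes: half note = 2; half note = 2; quarter = 1.
Sum: 2 + 2 + 1 = 5 quarter notes.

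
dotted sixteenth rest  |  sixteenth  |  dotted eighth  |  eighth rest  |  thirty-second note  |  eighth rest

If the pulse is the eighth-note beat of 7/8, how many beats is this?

One eighth-note beat = 4 thirty-second notes.
Working in thirty-second notes: dotted sixteenth rest = 3; sixteenth = 2; dotted eighth = 6; eighth rest = 4; thirty-second note = 1; eighth rest = 4.
Total: 3 + 2 + 6 + 4 + 1 + 4 = 20.
20 ÷ 4 = 5 beats.

5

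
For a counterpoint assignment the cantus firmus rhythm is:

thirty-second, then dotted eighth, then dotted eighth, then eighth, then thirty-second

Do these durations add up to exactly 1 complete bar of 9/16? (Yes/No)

One bar of 9/16 = 18 thirty-second notes.
Working in thirty-second notes: thirty-second = 1; dotted eighth = 6; dotted eighth = 6; eighth = 4; thirty-second = 1.
Sum: 1 + 6 + 6 + 4 + 1 = 18.
18 equals 18, so the answer is Yes.

Yes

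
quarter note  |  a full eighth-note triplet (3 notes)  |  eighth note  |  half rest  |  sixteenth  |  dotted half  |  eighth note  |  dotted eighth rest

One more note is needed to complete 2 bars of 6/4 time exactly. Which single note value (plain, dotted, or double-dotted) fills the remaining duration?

2 bars of 6/4 = 48 sixteenth notes.
Each duration in sixteenth notes: quarter note = 4; a full eighth-note triplet (3 notes) (three triplet eighths span one quarter) = 4; eighth note = 2; half rest = 8; sixteenth = 1; dotted half = 12; eighth note = 2; dotted eighth rest = 3.
Adding: 4 + 4 + 2 + 8 + 1 + 12 + 2 + 3 = 36.
Remaining: 48 − 36 = 12 sixteenth notes, which is a dotted half note.

dotted half note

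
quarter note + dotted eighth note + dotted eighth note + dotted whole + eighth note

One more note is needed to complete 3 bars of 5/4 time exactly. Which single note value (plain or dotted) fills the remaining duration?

dotted whole note

3 bars of 5/4 = 60 sixteenth notes.
In sixteenth notes: quarter note = 4; dotted eighth note = 3; dotted eighth note = 3; dotted whole = 24; eighth note = 2.
Sum: 4 + 3 + 3 + 24 + 2 = 36.
Remaining: 60 − 36 = 24 sixteenth notes, which is a dotted whole note.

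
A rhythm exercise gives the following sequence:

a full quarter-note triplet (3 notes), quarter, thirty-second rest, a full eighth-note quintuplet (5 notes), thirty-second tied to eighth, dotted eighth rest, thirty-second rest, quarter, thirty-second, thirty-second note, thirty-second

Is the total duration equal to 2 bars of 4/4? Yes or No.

Yes

One bar of 4/4 = 32 thirty-second notes, so 2 bars = 64.
In thirty-second notes: a full quarter-note triplet (3 notes) (three triplet quarters span one half) = 16; quarter = 8; thirty-second rest = 1; a full eighth-note quintuplet (5 notes) (five quintuplet eighths span one half) = 16; thirty-second tied to eighth (thirty-second + eighth) = 5; dotted eighth rest = 6; thirty-second rest = 1; quarter = 8; thirty-second = 1; thirty-second note = 1; thirty-second = 1.
Total: 16 + 8 + 1 + 16 + 5 + 6 + 1 + 8 + 1 + 1 + 1 = 64.
64 equals 64, so the answer is Yes.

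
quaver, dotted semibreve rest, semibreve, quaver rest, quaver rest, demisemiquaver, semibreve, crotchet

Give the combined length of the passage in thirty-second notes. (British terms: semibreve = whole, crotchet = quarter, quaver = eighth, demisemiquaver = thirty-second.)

Working in thirty-second notes: quaver = 4; dotted semibreve rest = 48; semibreve = 32; quaver rest = 4; quaver rest = 4; demisemiquaver = 1; semibreve = 32; crotchet = 8.
Total: 4 + 48 + 32 + 4 + 4 + 1 + 32 + 8 = 133 thirty-second notes.

133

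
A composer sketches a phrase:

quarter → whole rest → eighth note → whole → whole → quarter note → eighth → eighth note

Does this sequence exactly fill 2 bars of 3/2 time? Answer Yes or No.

One bar of 3/2 = 12 eighth notes, so 2 bars = 24.
Express everything in eighth notes: quarter = 2; whole rest = 8; eighth note = 1; whole = 8; whole = 8; quarter note = 2; eighth = 1; eighth note = 1.
Altogether 2 + 8 + 1 + 8 + 8 + 2 + 1 + 1 = 31.
31 exceeds 24, so the answer is No.

No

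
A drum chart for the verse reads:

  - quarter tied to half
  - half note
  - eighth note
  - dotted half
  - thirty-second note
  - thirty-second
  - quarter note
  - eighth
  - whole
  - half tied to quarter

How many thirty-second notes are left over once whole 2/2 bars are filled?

One bar of 2/2 = 32 thirty-second notes.
In thirty-second notes: quarter tied to half (quarter + half) = 24; half note = 16; eighth note = 4; dotted half = 24; thirty-second note = 1; thirty-second = 1; quarter note = 8; eighth = 4; whole = 32; half tied to quarter (half + quarter) = 24.
Adding: 24 + 16 + 4 + 24 + 1 + 1 + 8 + 4 + 32 + 24 = 138.
138 ÷ 32 = 4 complete bars with 10 thirty-second notes remaining.

10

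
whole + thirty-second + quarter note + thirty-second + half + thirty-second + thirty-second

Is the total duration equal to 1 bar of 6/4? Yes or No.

No

One bar of 6/4 = 48 thirty-second notes.
Convert each value to thirty-second notes: whole = 32; thirty-second = 1; quarter note = 8; thirty-second = 1; half = 16; thirty-second = 1; thirty-second = 1.
Sum: 32 + 1 + 8 + 1 + 16 + 1 + 1 = 60.
60 exceeds 48, so the answer is No.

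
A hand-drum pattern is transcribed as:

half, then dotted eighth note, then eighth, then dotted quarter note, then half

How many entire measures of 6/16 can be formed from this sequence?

One bar of 6/16 = 6 sixteenth notes.
Working in sixteenth notes: half = 8; dotted eighth note = 3; eighth = 2; dotted quarter note = 6; half = 8.
Sum: 8 + 3 + 2 + 6 + 8 = 27.
27 ÷ 6 = 4 complete bars with 3 left over.

4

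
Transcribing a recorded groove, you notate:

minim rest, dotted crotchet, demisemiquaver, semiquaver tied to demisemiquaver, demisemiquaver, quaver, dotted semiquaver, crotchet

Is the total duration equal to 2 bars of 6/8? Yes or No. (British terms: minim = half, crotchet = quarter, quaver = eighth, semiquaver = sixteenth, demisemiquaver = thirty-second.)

Yes

One bar of 6/8 = 24 thirty-second notes, so 2 bars = 48.
Convert each value to thirty-second notes: minim rest = 16; dotted crotchet = 12; demisemiquaver = 1; semiquaver tied to demisemiquaver (semiquaver + demisemiquaver) = 3; demisemiquaver = 1; quaver = 4; dotted semiquaver = 3; crotchet = 8.
Total: 16 + 12 + 1 + 3 + 1 + 4 + 3 + 8 = 48.
48 equals 48, so the answer is Yes.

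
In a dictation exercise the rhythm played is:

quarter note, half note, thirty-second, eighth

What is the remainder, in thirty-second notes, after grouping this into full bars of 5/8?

9

One bar of 5/8 = 20 thirty-second notes.
Convert each value to thirty-second notes: quarter note = 8; half note = 16; thirty-second = 1; eighth = 4.
Altogether 8 + 16 + 1 + 4 = 29.
29 ÷ 20 = 1 complete bar with 9 thirty-second notes remaining.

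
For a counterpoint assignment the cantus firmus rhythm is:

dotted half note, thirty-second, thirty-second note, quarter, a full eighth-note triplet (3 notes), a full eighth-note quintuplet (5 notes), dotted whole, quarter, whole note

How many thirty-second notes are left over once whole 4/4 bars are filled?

18

One bar of 4/4 = 32 thirty-second notes.
In thirty-second notes: dotted half note = 24; thirty-second = 1; thirty-second note = 1; quarter = 8; a full eighth-note triplet (3 notes) (three triplet eighths span one quarter) = 8; a full eighth-note quintuplet (5 notes) (five quintuplet eighths span one half) = 16; dotted whole = 48; quarter = 8; whole note = 32.
Total: 24 + 1 + 1 + 8 + 8 + 16 + 48 + 8 + 32 = 146.
146 ÷ 32 = 4 complete bars with 18 thirty-second notes remaining.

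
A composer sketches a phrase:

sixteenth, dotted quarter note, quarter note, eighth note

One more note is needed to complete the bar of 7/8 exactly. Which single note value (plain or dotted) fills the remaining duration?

The bar of 7/8 = 14 sixteenth notes.
Convert each value to sixteenth notes: sixteenth = 1; dotted quarter note = 6; quarter note = 4; eighth note = 2.
Sum: 1 + 6 + 4 + 2 = 13.
Remaining: 14 − 13 = 1 sixteenth note, which is a sixteenth note.

sixteenth note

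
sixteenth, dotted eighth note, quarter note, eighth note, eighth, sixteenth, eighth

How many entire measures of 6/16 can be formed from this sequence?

One bar of 6/16 = 6 sixteenth notes.
Convert each value to sixteenth notes: sixteenth = 1; dotted eighth note = 3; quarter note = 4; eighth note = 2; eighth = 2; sixteenth = 1; eighth = 2.
Total: 1 + 3 + 4 + 2 + 2 + 1 + 2 = 15.
15 ÷ 6 = 2 complete bars with 3 left over.

2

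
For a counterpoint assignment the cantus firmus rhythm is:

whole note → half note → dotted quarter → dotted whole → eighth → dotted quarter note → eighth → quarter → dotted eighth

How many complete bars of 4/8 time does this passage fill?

8

One bar of 4/8 = 8 sixteenth notes.
Each duration in sixteenth notes: whole note = 16; half note = 8; dotted quarter = 6; dotted whole = 24; eighth = 2; dotted quarter note = 6; eighth = 2; quarter = 4; dotted eighth = 3.
Sum: 16 + 8 + 6 + 24 + 2 + 6 + 2 + 4 + 3 = 71.
71 ÷ 8 = 8 complete bars with 7 left over.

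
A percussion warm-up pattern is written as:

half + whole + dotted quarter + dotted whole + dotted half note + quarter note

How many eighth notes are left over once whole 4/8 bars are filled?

One bar of 4/8 = 4 eighth notes.
Each duration in eighth notes: half = 4; whole = 8; dotted quarter = 3; dotted whole = 12; dotted half note = 6; quarter note = 2.
Adding: 4 + 8 + 3 + 12 + 6 + 2 = 35.
35 ÷ 4 = 8 complete bars with 3 eighth notes remaining.

3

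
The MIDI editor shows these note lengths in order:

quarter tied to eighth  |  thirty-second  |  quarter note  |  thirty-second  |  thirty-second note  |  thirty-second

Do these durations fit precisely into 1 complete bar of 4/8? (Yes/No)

No

One bar of 4/8 = 16 thirty-second notes.
Working in thirty-second notes: quarter tied to eighth (quarter + eighth) = 12; thirty-second = 1; quarter note = 8; thirty-second = 1; thirty-second note = 1; thirty-second = 1.
Adding: 12 + 1 + 8 + 1 + 1 + 1 = 24.
24 exceeds 16, so the answer is No.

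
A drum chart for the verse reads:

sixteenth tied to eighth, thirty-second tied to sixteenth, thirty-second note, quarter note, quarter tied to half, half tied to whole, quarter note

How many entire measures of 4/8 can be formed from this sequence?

One bar of 4/8 = 16 thirty-second notes.
In thirty-second notes: sixteenth tied to eighth (sixteenth + eighth) = 6; thirty-second tied to sixteenth (thirty-second + sixteenth) = 3; thirty-second note = 1; quarter note = 8; quarter tied to half (quarter + half) = 24; half tied to whole (half + whole) = 48; quarter note = 8.
Total: 6 + 3 + 1 + 8 + 24 + 48 + 8 = 98.
98 ÷ 16 = 6 complete bars with 2 left over.

6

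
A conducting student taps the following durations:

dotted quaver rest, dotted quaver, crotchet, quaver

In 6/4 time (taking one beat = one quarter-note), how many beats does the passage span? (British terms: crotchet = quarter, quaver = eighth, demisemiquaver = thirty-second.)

3

One quarter-note beat = 4 sixteenth notes.
Working in sixteenth notes: dotted quaver rest = 3; dotted quaver = 3; crotchet = 4; quaver = 2.
Altogether 3 + 3 + 4 + 2 = 12.
12 ÷ 4 = 3 beats.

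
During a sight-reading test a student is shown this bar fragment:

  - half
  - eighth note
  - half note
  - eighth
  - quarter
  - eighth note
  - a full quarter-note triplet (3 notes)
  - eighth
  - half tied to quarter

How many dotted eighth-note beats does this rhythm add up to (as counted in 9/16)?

16

One dotted eighth-note beat = 3 sixteenth notes.
Convert each value to sixteenth notes: half = 8; eighth note = 2; half note = 8; eighth = 2; quarter = 4; eighth note = 2; a full quarter-note triplet (3 notes) (three triplet quarters span one half) = 8; eighth = 2; half tied to quarter (half + quarter) = 12.
Total: 8 + 2 + 8 + 2 + 4 + 2 + 8 + 2 + 12 = 48.
48 ÷ 3 = 16 beats.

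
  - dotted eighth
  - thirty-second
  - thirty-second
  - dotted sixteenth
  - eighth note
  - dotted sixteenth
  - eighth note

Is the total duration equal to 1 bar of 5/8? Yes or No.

One bar of 5/8 = 20 thirty-second notes.
Each duration in thirty-second notes: dotted eighth = 6; thirty-second = 1; thirty-second = 1; dotted sixteenth = 3; eighth note = 4; dotted sixteenth = 3; eighth note = 4.
Altogether 6 + 1 + 1 + 3 + 4 + 3 + 4 = 22.
22 exceeds 20, so the answer is No.

No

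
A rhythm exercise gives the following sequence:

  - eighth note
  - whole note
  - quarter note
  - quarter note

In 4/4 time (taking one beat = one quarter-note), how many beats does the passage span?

One quarter-note beat = 2 eighth notes.
Convert each value to eighth notes: eighth note = 1; whole note = 8; quarter note = 2; quarter note = 2.
Adding: 1 + 8 + 2 + 2 = 13.
13 ÷ 2 = 6.5 beats.

6.5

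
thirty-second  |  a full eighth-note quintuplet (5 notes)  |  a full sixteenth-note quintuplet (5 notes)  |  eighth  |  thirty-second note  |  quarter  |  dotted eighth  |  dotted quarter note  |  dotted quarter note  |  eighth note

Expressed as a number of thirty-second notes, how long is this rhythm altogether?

Express everything in thirty-second notes: thirty-second = 1; a full eighth-note quintuplet (5 notes) (five quintuplet eighths span one half) = 16; a full sixteenth-note quintuplet (5 notes) (five quintuplet sixteenths span one quarter) = 8; eighth = 4; thirty-second note = 1; quarter = 8; dotted eighth = 6; dotted quarter note = 12; dotted quarter note = 12; eighth note = 4.
Sum: 1 + 16 + 8 + 4 + 1 + 8 + 6 + 12 + 12 + 4 = 72 thirty-second notes.

72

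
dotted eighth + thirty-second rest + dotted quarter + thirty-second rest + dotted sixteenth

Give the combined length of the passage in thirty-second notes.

In thirty-second notes: dotted eighth = 6; thirty-second rest = 1; dotted quarter = 12; thirty-second rest = 1; dotted sixteenth = 3.
Total: 6 + 1 + 12 + 1 + 3 = 23 thirty-second notes.

23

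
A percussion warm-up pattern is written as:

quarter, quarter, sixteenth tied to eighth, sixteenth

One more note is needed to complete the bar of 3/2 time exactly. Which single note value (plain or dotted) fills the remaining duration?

The bar of 3/2 = 24 sixteenth notes.
Working in sixteenth notes: quarter = 4; quarter = 4; sixteenth tied to eighth (sixteenth + eighth) = 3; sixteenth = 1.
Altogether 4 + 4 + 3 + 1 = 12.
Remaining: 24 − 12 = 12 sixteenth notes, which is a dotted half note.

dotted half note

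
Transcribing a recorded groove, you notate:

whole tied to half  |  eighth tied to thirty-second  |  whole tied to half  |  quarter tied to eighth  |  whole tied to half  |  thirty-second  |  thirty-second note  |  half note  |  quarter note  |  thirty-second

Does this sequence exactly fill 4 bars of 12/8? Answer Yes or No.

No

One bar of 12/8 = 48 thirty-second notes, so 4 bars = 192.
In thirty-second notes: whole tied to half (whole + half) = 48; eighth tied to thirty-second (eighth + thirty-second) = 5; whole tied to half (whole + half) = 48; quarter tied to eighth (quarter + eighth) = 12; whole tied to half (whole + half) = 48; thirty-second = 1; thirty-second note = 1; half note = 16; quarter note = 8; thirty-second = 1.
Altogether 48 + 5 + 48 + 12 + 48 + 1 + 1 + 16 + 8 + 1 = 188.
188 falls short of 192, so the answer is No.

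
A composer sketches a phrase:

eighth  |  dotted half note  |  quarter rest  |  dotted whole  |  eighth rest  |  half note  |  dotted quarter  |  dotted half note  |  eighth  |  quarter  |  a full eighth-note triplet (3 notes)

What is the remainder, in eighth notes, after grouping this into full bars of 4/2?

8

One bar of 4/2 = 16 eighth notes.
Express everything in eighth notes: eighth = 1; dotted half note = 6; quarter rest = 2; dotted whole = 12; eighth rest = 1; half note = 4; dotted quarter = 3; dotted half note = 6; eighth = 1; quarter = 2; a full eighth-note triplet (3 notes) (three triplet eighths span one quarter) = 2.
Adding: 1 + 6 + 2 + 12 + 1 + 4 + 3 + 6 + 1 + 2 + 2 = 40.
40 ÷ 16 = 2 complete bars with 8 eighth notes remaining.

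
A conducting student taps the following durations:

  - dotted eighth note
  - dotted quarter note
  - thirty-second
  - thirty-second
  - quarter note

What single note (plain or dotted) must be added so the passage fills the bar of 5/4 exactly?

The bar of 5/4 = 40 thirty-second notes.
Working in thirty-second notes: dotted eighth note = 6; dotted quarter note = 12; thirty-second = 1; thirty-second = 1; quarter note = 8.
Sum: 6 + 12 + 1 + 1 + 8 = 28.
Remaining: 40 − 28 = 12 thirty-second notes, which is a dotted quarter note.

dotted quarter note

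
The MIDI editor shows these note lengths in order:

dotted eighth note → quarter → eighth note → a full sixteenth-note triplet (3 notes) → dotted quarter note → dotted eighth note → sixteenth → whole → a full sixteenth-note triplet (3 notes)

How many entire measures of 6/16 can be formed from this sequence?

One bar of 6/16 = 6 sixteenth notes.
Convert each value to sixteenth notes: dotted eighth note = 3; quarter = 4; eighth note = 2; a full sixteenth-note triplet (3 notes) (three triplet sixteenths span one eighth) = 2; dotted quarter note = 6; dotted eighth note = 3; sixteenth = 1; whole = 16; a full sixteenth-note triplet (3 notes) (three triplet sixteenths span one eighth) = 2.
Altogether 3 + 4 + 2 + 2 + 6 + 3 + 1 + 16 + 2 = 39.
39 ÷ 6 = 6 complete bars with 3 left over.

6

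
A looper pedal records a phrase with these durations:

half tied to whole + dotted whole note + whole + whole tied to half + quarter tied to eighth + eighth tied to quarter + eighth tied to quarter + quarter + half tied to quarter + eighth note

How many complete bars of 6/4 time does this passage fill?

One bar of 6/4 = 12 eighth notes.
Each duration in eighth notes: half tied to whole (half + whole) = 12; dotted whole note = 12; whole = 8; whole tied to half (whole + half) = 12; quarter tied to eighth (quarter + eighth) = 3; eighth tied to quarter (eighth + quarter) = 3; eighth tied to quarter (eighth + quarter) = 3; quarter = 2; half tied to quarter (half + quarter) = 6; eighth note = 1.
Altogether 12 + 12 + 8 + 12 + 3 + 3 + 3 + 2 + 6 + 1 = 62.
62 ÷ 12 = 5 complete bars with 2 left over.

5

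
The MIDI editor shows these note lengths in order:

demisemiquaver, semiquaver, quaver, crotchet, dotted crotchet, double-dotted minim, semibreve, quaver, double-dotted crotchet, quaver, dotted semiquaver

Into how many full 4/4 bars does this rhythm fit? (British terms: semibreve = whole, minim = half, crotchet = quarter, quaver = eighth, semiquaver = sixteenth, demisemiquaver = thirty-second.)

3

One bar of 4/4 = 32 thirty-second notes.
Working in thirty-second notes: demisemiquaver = 1; semiquaver = 2; quaver = 4; crotchet = 8; dotted crotchet = 12; double-dotted minim = 28; semibreve = 32; quaver = 4; double-dotted crotchet = 14; quaver = 4; dotted semiquaver = 3.
Altogether 1 + 2 + 4 + 8 + 12 + 28 + 32 + 4 + 14 + 4 + 3 = 112.
112 ÷ 32 = 3 complete bars with 16 left over.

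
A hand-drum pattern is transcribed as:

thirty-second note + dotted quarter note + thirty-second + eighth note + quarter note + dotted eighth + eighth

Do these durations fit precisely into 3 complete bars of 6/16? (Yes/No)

Yes

One bar of 6/16 = 12 thirty-second notes, so 3 bars = 36.
Express everything in thirty-second notes: thirty-second note = 1; dotted quarter note = 12; thirty-second = 1; eighth note = 4; quarter note = 8; dotted eighth = 6; eighth = 4.
Altogether 1 + 12 + 1 + 4 + 8 + 6 + 4 = 36.
36 equals 36, so the answer is Yes.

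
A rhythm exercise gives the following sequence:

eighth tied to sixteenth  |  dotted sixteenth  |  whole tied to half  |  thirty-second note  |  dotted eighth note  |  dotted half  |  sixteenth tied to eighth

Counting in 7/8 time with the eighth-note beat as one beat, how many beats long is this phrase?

One eighth-note beat = 4 thirty-second notes.
Express everything in thirty-second notes: eighth tied to sixteenth (eighth + sixteenth) = 6; dotted sixteenth = 3; whole tied to half (whole + half) = 48; thirty-second note = 1; dotted eighth note = 6; dotted half = 24; sixteenth tied to eighth (sixteenth + eighth) = 6.
Total: 6 + 3 + 48 + 1 + 6 + 24 + 6 = 94.
94 ÷ 4 = 23.5 beats.

23.5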